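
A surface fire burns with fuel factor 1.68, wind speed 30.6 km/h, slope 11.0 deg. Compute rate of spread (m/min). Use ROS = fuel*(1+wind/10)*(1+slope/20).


Formula: ROS = fuel * (1 + wind/10) * (1 + slope/20)
Wind factor = 1 + 30.6/10 = 4.06
Slope factor = 1 + 11.0/20 = 1.55
ROS = 1.68 * 4.06 * 1.55 = 10.57 m/min

10.57


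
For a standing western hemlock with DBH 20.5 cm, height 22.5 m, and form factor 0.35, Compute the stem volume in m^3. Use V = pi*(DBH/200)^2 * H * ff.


Formula: V = pi * (DBH/200)^2 * H * ff
Radius = DBH/200 = 20.5/200 = 0.1025 m
Radius^2 = 0.1025^2 = 0.01050625 m^2
V = pi * 0.01050625 * 22.5 * 0.35
V = 0.26 m^3

0.26


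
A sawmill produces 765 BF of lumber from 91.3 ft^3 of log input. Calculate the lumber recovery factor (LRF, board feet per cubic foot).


Formula: LRF = Lumber Output (BF) / Log Input (ft^3)
LRF = 765 BF / 91.3 ft^3
LRF = 8.38 BF/ft^3

8.38


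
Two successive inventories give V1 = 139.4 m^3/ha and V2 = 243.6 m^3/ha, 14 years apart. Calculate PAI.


Formula: PAI = (V_T2 - V_T1) / (T2 - T1)
Volume increment = 243.6 - 139.4 = 104.2 m^3/ha
PAI = 104.2 / 14 = 7.44 m^3/ha/year

7.44


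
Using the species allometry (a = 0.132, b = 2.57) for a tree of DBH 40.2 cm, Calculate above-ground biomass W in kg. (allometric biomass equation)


Formula: W = a * DBH^b  (allometric power law)
DBH^b = 40.2^2.57 = 13269.6955
W = 0.132 * 13269.6955 = 1751.6 kg

1751.6


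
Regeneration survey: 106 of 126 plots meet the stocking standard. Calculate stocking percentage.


Formula: Stocking % = stocked plots / total plots * 100
Stocking = 106 / 126 * 100
Stocking = 0.8413 * 100 = 84.1%

84.1


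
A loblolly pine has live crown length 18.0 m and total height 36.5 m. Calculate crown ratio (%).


Formula: Crown Ratio = (Crown Length / Total Height) * 100
CR = (18.0 m / 36.5 m) * 100
CR = 0.4932 * 100 = 49.3%

49.3


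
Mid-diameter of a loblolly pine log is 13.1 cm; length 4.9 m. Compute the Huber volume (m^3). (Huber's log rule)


Huber: V = Am * L,  Am = pi*(Dm/200)^2
Am = pi*(13.1/200)^2 = 0.013478 m^2
V = 0.013478*4.9 = 0.066 m^3

0.066


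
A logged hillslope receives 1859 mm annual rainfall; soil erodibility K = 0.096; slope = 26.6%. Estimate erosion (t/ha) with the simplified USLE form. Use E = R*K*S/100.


Formula: E = R * K * S / 100  (simplified USLE)
R * K = 1859 * 0.096 = 178.464
E = 178.464 * 26.6 / 100 = 47.47 t/ha

47.47


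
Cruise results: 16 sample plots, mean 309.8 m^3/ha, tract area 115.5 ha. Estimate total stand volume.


Formula: Total Volume = Mean Volume per ha * Total Area
Total Volume = 309.8 m^3/ha * 115.5 ha
Total Volume = 35782 m^3

35782


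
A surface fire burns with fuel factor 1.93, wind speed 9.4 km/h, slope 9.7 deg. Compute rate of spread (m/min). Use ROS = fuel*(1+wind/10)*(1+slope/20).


Formula: ROS = fuel * (1 + wind/10) * (1 + slope/20)
Wind factor = 1 + 9.4/10 = 1.94
Slope factor = 1 + 9.7/20 = 1.485
ROS = 1.93 * 1.94 * 1.485 = 5.56 m/min

5.56


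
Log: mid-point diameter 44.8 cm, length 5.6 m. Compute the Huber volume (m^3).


Huber: V = Am * L,  Am = pi*(Dm/200)^2
Am = pi*(44.8/200)^2 = 0.157633 m^2
V = 0.157633*5.6 = 0.8827 m^3

0.8827


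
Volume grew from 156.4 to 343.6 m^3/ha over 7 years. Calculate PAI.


Formula: PAI = (V_T2 - V_T1) / (T2 - T1)
Volume increment = 343.6 - 156.4 = 187.2 m^3/ha
PAI = 187.2 / 7 = 26.74 m^3/ha/year

26.74


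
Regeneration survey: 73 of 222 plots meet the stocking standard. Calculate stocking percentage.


Formula: Stocking % = stocked plots / total plots * 100
Stocking = 73 / 222 * 100
Stocking = 0.3288 * 100 = 32.9%

32.9


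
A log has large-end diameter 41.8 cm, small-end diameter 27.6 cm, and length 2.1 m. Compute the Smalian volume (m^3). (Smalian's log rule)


Smalian: V = (A1 + A2)/2 * L,  A = pi*(D/200)^2
A1 = pi*(41.8/200)^2 = 0.137228 m^2
A2 = pi*(27.6/200)^2 = 0.059828 m^2
V = (0.137228+0.059828)/2*2.1 = 0.2069 m^3

0.2069


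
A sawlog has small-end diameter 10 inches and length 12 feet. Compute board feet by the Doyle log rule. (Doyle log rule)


Doyle: BF = (D - 4)^2 * L / 16
Adjusted diameter = 10 - 4 = 6 in
(D-4)^2 = 6^2 = 36
BF = 36 * 12 / 16 = 27 BF

27


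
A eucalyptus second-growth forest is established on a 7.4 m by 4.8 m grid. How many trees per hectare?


Formula: TPH = 10000 m^2/ha / (spacing_x * spacing_y)
Area per tree = 7.4 m * 4.8 m = 35.52 m^2
TPH = 10000 / 35.52 = 282 trees/ha

282


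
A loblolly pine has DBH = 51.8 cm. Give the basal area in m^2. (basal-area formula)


Formula: BA = pi * (DBH/2)^2 / 10000  (cm^2 to m^2)
Radius = DBH/2 = 51.8/2 = 25.9 cm
BA = pi * 25.9^2 / 10000
   = 2107.4118 cm^2 / 10000
   = 0.2107 m^2

0.2107


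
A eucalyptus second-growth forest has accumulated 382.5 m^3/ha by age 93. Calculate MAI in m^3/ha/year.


Formula: MAI = Total Volume / Stand Age
MAI = 382.5 m^3/ha / 93 years
MAI = 4.11 m^3/ha/year

4.11


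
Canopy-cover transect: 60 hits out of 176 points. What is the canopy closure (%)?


Formula: Canopy closure = covered points / total points * 100
Closure = 60 / 176 * 100
Closure = 0.3409 * 100 = 34.1%

34.1


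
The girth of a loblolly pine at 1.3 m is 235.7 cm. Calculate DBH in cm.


Formula: DBH = C / pi
DBH = 235.7 / pi
pi = 3.14159...
DBH = 75.0 cm

75.0


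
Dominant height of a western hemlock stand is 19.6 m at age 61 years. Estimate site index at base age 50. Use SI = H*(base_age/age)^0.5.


Formula: SI = H_dom * (base_age / age)^0.5
Age ratio = 50 / 61 = 0.81967
sqrt(age_ratio) = 0.90536
SI = 19.6 * 0.90536 = 17.7 m

17.7


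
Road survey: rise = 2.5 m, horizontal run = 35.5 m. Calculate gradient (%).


Formula: Gradient = rise / run * 100
Gradient = 2.5 / 35.5 * 100 = 7.0%

7.0


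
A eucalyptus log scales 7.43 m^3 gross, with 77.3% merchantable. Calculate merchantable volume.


Formula: MV = V_total * (merchantable_pct / 100)
Merchantable fraction = 77.3% / 100 = 0.773
MV = 7.43 m^3 * 0.773 = 5.743 m^3

5.743


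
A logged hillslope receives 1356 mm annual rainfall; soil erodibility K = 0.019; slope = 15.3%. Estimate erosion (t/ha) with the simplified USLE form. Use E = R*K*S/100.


Formula: E = R * K * S / 100  (simplified USLE)
R * K = 1356 * 0.019 = 25.764
E = 25.764 * 15.3 / 100 = 3.94 t/ha

3.94


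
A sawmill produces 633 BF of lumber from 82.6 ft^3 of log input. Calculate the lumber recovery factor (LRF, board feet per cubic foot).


Formula: LRF = Lumber Output (BF) / Log Input (ft^3)
LRF = 633 BF / 82.6 ft^3
LRF = 7.66 BF/ft^3

7.66


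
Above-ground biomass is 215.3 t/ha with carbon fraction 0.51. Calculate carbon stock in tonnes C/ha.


Formula: Carbon Stock = Biomass * Carbon Fraction
C = 215.3 t/ha * 0.51
C = 109.8 t C/ha

109.8


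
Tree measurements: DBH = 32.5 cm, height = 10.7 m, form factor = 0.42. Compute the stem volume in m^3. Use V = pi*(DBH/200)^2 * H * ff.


Formula: V = pi * (DBH/200)^2 * H * ff
Radius = DBH/200 = 32.5/200 = 0.1625 m
Radius^2 = 0.1625^2 = 0.02640625 m^2
V = pi * 0.02640625 * 10.7 * 0.42
V = 0.373 m^3

0.373


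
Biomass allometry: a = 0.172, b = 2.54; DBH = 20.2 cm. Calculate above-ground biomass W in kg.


Formula: W = a * DBH^b  (allometric power law)
DBH^b = 20.2^2.54 = 2068.1997
W = 0.172 * 2068.1997 = 355.7 kg

355.7


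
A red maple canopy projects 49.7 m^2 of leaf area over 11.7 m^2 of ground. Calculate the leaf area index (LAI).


Formula: LAI = total leaf area / ground area  (dimensionless)
LAI = 49.7 m^2 / 11.7 m^2
LAI = 4.25

4.25


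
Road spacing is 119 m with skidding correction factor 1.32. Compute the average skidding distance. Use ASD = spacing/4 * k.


Formula: ASD = (spacing / 4) * correction
Uncorrected distance = spacing / 4 = 119 / 4 = 29.75 m
ASD = 29.75 * 1.32 = 39 m

39


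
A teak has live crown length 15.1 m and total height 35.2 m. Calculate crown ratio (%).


Formula: Crown Ratio = (Crown Length / Total Height) * 100
CR = (15.1 m / 35.2 m) * 100
CR = 0.429 * 100 = 42.9%

42.9


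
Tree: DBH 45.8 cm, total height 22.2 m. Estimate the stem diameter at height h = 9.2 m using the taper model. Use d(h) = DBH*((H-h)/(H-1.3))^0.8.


Taper: d(h) = DBH * ((H - h) / (H - 1.3))^0.8
Numerator = H - h = 22.2 - 9.2 = 13.0 m
Denominator = H - 1.3 = 22.2 - 1.3 = 20.9 m
Ratio = 13.0 / 20.9 = 0.62201
d = 45.8 * 0.62201^0.8 = 31.3 cm

31.3


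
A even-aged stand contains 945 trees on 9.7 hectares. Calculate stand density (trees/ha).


Formula: Stand Density = N_trees / Area_ha
Density = 945 trees / 9.7 ha
Density = 97 trees/ha

97


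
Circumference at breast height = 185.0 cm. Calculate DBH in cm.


Formula: DBH = C / pi
DBH = 185.0 / pi
pi = 3.14159...
DBH = 58.9 cm

58.9


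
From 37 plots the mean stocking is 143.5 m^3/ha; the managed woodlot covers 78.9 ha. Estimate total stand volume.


Formula: Total Volume = Mean Volume per ha * Total Area
Total Volume = 143.5 m^3/ha * 78.9 ha
Total Volume = 11322 m^3

11322


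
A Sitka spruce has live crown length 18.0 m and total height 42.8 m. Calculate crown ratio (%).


Formula: Crown Ratio = (Crown Length / Total Height) * 100
CR = (18.0 m / 42.8 m) * 100
CR = 0.4206 * 100 = 42.1%

42.1


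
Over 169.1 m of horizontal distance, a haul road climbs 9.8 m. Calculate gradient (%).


Formula: Gradient = rise / run * 100
Gradient = 9.8 / 169.1 * 100 = 5.8%

5.8


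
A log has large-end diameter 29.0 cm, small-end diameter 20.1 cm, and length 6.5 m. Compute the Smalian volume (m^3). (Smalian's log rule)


Smalian: V = (A1 + A2)/2 * L,  A = pi*(D/200)^2
A1 = pi*(29.0/200)^2 = 0.066052 m^2
A2 = pi*(20.1/200)^2 = 0.031731 m^2
V = (0.066052+0.031731)/2*6.5 = 0.3178 m^3

0.3178


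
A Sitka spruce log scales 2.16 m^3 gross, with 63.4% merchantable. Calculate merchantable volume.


Formula: MV = V_total * (merchantable_pct / 100)
Merchantable fraction = 63.4% / 100 = 0.634
MV = 2.16 m^3 * 0.634 = 1.369 m^3

1.369


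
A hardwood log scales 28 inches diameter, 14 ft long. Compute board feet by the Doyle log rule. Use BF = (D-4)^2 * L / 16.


Doyle: BF = (D - 4)^2 * L / 16
Adjusted diameter = 28 - 4 = 24 in
(D-4)^2 = 24^2 = 576
BF = 576 * 14 / 16 = 504 BF

504


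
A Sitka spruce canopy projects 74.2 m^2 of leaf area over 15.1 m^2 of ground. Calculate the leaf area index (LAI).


Formula: LAI = total leaf area / ground area  (dimensionless)
LAI = 74.2 m^2 / 15.1 m^2
LAI = 4.91

4.91


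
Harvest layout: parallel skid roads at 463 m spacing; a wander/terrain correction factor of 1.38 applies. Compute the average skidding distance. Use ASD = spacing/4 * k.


Formula: ASD = (spacing / 4) * correction
Uncorrected distance = spacing / 4 = 463 / 4 = 115.75 m
ASD = 115.75 * 1.38 = 160 m

160


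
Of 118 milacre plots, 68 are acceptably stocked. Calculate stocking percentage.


Formula: Stocking % = stocked plots / total plots * 100
Stocking = 68 / 118 * 100
Stocking = 0.5763 * 100 = 57.6%

57.6


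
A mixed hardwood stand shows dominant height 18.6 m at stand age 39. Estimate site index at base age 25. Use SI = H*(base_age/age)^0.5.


Formula: SI = H_dom * (base_age / age)^0.5
Age ratio = 25 / 39 = 0.64103
sqrt(age_ratio) = 0.80064
SI = 18.6 * 0.80064 = 14.9 m

14.9


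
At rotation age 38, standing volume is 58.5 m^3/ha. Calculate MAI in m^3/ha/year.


Formula: MAI = Total Volume / Stand Age
MAI = 58.5 m^3/ha / 38 years
MAI = 1.54 m^3/ha/year

1.54


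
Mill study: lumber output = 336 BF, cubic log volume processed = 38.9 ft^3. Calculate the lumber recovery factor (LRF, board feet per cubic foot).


Formula: LRF = Lumber Output (BF) / Log Input (ft^3)
LRF = 336 BF / 38.9 ft^3
LRF = 8.64 BF/ft^3

8.64


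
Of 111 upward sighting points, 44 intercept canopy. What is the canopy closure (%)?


Formula: Canopy closure = covered points / total points * 100
Closure = 44 / 111 * 100
Closure = 0.3964 * 100 = 39.6%

39.6


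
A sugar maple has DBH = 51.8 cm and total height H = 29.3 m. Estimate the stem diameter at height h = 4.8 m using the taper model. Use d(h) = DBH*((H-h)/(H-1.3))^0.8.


Taper: d(h) = DBH * ((H - h) / (H - 1.3))^0.8
Numerator = H - h = 29.3 - 4.8 = 24.5 m
Denominator = H - 1.3 = 29.3 - 1.3 = 28.0 m
Ratio = 24.5 / 28.0 = 0.875
d = 51.8 * 0.875^0.8 = 46.6 cm

46.6


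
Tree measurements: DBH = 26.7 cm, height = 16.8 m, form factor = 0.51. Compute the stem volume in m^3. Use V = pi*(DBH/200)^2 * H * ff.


Formula: V = pi * (DBH/200)^2 * H * ff
Radius = DBH/200 = 26.7/200 = 0.1335 m
Radius^2 = 0.1335^2 = 0.01782225 m^2
V = pi * 0.01782225 * 16.8 * 0.51
V = 0.48 m^3

0.48


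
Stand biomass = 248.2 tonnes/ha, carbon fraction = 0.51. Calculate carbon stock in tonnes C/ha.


Formula: Carbon Stock = Biomass * Carbon Fraction
C = 248.2 t/ha * 0.51
C = 126.6 t C/ha

126.6


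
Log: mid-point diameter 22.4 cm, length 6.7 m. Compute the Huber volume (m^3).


Huber: V = Am * L,  Am = pi*(Dm/200)^2
Am = pi*(22.4/200)^2 = 0.039408 m^2
V = 0.039408*6.7 = 0.264 m^3

0.264


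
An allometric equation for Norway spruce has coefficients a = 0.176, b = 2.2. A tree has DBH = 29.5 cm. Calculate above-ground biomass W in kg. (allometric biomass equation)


Formula: W = a * DBH^b  (allometric power law)
DBH^b = 29.5^2.2 = 1712.4127
W = 0.176 * 1712.4127 = 301.4 kg

301.4


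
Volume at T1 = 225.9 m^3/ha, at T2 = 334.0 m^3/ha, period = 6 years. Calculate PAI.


Formula: PAI = (V_T2 - V_T1) / (T2 - T1)
Volume increment = 334.0 - 225.9 = 108.1 m^3/ha
PAI = 108.1 / 6 = 18.02 m^3/ha/year

18.02


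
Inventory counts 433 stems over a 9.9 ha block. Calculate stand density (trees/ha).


Formula: Stand Density = N_trees / Area_ha
Density = 433 trees / 9.9 ha
Density = 44 trees/ha

44


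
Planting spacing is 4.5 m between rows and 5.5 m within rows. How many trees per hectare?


Formula: TPH = 10000 m^2/ha / (spacing_x * spacing_y)
Area per tree = 4.5 m * 5.5 m = 24.75 m^2
TPH = 10000 / 24.75 = 404 trees/ha

404


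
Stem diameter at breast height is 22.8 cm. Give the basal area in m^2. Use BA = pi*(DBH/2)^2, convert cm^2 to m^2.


Formula: BA = pi * (DBH/2)^2 / 10000  (cm^2 to m^2)
Radius = DBH/2 = 22.8/2 = 11.4 cm
BA = pi * 11.4^2 / 10000
   = 408.2814 cm^2 / 10000
   = 0.0408 m^2

0.0408


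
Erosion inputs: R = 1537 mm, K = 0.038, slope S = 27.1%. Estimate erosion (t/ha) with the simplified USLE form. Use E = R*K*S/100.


Formula: E = R * K * S / 100  (simplified USLE)
R * K = 1537 * 0.038 = 58.406
E = 58.406 * 27.1 / 100 = 15.83 t/ha

15.83


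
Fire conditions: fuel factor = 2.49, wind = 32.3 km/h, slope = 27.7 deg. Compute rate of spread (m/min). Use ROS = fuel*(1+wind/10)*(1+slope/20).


Formula: ROS = fuel * (1 + wind/10) * (1 + slope/20)
Wind factor = 1 + 32.3/10 = 4.23
Slope factor = 1 + 27.7/20 = 2.385
ROS = 2.49 * 4.23 * 2.385 = 25.12 m/min

25.12


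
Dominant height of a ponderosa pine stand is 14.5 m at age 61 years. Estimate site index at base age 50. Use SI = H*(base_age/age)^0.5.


Formula: SI = H_dom * (base_age / age)^0.5
Age ratio = 50 / 61 = 0.81967
sqrt(age_ratio) = 0.90536
SI = 14.5 * 0.90536 = 13.1 m

13.1


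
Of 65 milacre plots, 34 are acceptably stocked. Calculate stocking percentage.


Formula: Stocking % = stocked plots / total plots * 100
Stocking = 34 / 65 * 100
Stocking = 0.5231 * 100 = 52.3%

52.3


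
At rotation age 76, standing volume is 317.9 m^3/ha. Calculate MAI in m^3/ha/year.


Formula: MAI = Total Volume / Stand Age
MAI = 317.9 m^3/ha / 76 years
MAI = 4.18 m^3/ha/year

4.18


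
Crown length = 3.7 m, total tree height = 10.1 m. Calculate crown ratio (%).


Formula: Crown Ratio = (Crown Length / Total Height) * 100
CR = (3.7 m / 10.1 m) * 100
CR = 0.3663 * 100 = 36.6%

36.6


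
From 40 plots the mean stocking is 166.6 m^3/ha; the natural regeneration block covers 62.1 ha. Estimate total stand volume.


Formula: Total Volume = Mean Volume per ha * Total Area
Total Volume = 166.6 m^3/ha * 62.1 ha
Total Volume = 10346 m^3

10346


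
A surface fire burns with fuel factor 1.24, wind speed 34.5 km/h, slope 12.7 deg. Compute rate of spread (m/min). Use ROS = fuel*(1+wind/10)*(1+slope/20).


Formula: ROS = fuel * (1 + wind/10) * (1 + slope/20)
Wind factor = 1 + 34.5/10 = 4.45
Slope factor = 1 + 12.7/20 = 1.635
ROS = 1.24 * 4.45 * 1.635 = 9.02 m/min

9.02


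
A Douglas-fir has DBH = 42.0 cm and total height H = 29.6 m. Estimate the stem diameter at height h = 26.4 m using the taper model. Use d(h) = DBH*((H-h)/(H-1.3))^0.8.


Taper: d(h) = DBH * ((H - h) / (H - 1.3))^0.8
Numerator = H - h = 29.6 - 26.4 = 3.2 m
Denominator = H - 1.3 = 29.6 - 1.3 = 28.3 m
Ratio = 3.2 / 28.3 = 0.11307
d = 42.0 * 0.11307^0.8 = 7.3 cm

7.3


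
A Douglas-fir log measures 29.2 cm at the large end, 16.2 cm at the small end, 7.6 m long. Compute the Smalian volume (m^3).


Smalian: V = (A1 + A2)/2 * L,  A = pi*(D/200)^2
A1 = pi*(29.2/200)^2 = 0.066966 m^2
A2 = pi*(16.2/200)^2 = 0.020612 m^2
V = (0.066966+0.020612)/2*7.6 = 0.3328 m^3

0.3328


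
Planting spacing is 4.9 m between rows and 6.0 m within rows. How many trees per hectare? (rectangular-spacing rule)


Formula: TPH = 10000 m^2/ha / (spacing_x * spacing_y)
Area per tree = 4.9 m * 6.0 m = 29.4 m^2
TPH = 10000 / 29.4 = 340 trees/ha

340


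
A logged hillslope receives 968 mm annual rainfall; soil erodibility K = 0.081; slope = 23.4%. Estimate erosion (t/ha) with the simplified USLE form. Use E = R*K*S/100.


Formula: E = R * K * S / 100  (simplified USLE)
R * K = 968 * 0.081 = 78.408
E = 78.408 * 23.4 / 100 = 18.35 t/ha

18.35


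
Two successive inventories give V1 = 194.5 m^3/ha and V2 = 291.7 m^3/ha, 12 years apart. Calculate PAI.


Formula: PAI = (V_T2 - V_T1) / (T2 - T1)
Volume increment = 291.7 - 194.5 = 97.2 m^3/ha
PAI = 97.2 / 12 = 8.1 m^3/ha/year

8.1


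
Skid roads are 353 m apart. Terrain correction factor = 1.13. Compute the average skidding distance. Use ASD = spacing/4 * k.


Formula: ASD = (spacing / 4) * correction
Uncorrected distance = spacing / 4 = 353 / 4 = 88.25 m
ASD = 88.25 * 1.13 = 100 m

100


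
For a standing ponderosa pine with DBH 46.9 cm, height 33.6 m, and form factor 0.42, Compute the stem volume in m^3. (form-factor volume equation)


Formula: V = pi * (DBH/200)^2 * H * ff
Radius = DBH/200 = 46.9/200 = 0.2345 m
Radius^2 = 0.2345^2 = 0.05499025 m^2
V = pi * 0.05499025 * 33.6 * 0.42
V = 2.438 m^3

2.438


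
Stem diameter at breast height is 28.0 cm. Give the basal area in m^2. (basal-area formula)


Formula: BA = pi * (DBH/2)^2 / 10000  (cm^2 to m^2)
Radius = DBH/2 = 28.0/2 = 14.0 cm
BA = pi * 14.0^2 / 10000
   = 615.7522 cm^2 / 10000
   = 0.0616 m^2

0.0616


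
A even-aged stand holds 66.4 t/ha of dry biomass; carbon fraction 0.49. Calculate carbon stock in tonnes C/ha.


Formula: Carbon Stock = Biomass * Carbon Fraction
C = 66.4 t/ha * 0.49
C = 32.5 t C/ha

32.5


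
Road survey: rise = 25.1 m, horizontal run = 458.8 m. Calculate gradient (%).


Formula: Gradient = rise / run * 100
Gradient = 25.1 / 458.8 * 100 = 5.5%

5.5


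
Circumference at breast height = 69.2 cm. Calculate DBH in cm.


Formula: DBH = C / pi
DBH = 69.2 / pi
pi = 3.14159...
DBH = 22.0 cm

22.0


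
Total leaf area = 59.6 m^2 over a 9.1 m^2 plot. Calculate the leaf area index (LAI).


Formula: LAI = total leaf area / ground area  (dimensionless)
LAI = 59.6 m^2 / 9.1 m^2
LAI = 6.55

6.55


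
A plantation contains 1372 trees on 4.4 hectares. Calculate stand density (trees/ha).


Formula: Stand Density = N_trees / Area_ha
Density = 1372 trees / 4.4 ha
Density = 312 trees/ha

312


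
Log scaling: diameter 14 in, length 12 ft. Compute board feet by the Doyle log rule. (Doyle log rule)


Doyle: BF = (D - 4)^2 * L / 16
Adjusted diameter = 14 - 4 = 10 in
(D-4)^2 = 10^2 = 100
BF = 100 * 12 / 16 = 75 BF

75


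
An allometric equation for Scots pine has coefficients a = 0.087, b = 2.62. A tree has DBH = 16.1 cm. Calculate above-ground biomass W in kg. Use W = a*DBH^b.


Formula: W = a * DBH^b  (allometric power law)
DBH^b = 16.1^2.62 = 1451.7231
W = 0.087 * 1451.7231 = 126.3 kg

126.3


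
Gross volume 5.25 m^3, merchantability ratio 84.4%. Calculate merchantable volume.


Formula: MV = V_total * (merchantable_pct / 100)
Merchantable fraction = 84.4% / 100 = 0.844
MV = 5.25 m^3 * 0.844 = 4.431 m^3

4.431


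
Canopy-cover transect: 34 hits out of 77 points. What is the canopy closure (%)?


Formula: Canopy closure = covered points / total points * 100
Closure = 34 / 77 * 100
Closure = 0.4416 * 100 = 44.2%

44.2


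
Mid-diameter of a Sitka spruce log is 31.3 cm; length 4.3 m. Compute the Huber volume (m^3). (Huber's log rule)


Huber: V = Am * L,  Am = pi*(Dm/200)^2
Am = pi*(31.3/200)^2 = 0.076945 m^2
V = 0.076945*4.3 = 0.3309 m^3

0.3309


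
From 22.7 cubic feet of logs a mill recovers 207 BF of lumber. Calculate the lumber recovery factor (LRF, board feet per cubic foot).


Formula: LRF = Lumber Output (BF) / Log Input (ft^3)
LRF = 207 BF / 22.7 ft^3
LRF = 9.12 BF/ft^3

9.12


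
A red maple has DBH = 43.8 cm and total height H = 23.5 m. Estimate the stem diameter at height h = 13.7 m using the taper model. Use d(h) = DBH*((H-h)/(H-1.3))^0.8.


Taper: d(h) = DBH * ((H - h) / (H - 1.3))^0.8
Numerator = H - h = 23.5 - 13.7 = 9.8 m
Denominator = H - 1.3 = 23.5 - 1.3 = 22.2 m
Ratio = 9.8 / 22.2 = 0.44144
d = 43.8 * 0.44144^0.8 = 22.8 cm

22.8


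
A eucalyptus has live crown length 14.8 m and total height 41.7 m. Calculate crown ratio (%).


Formula: Crown Ratio = (Crown Length / Total Height) * 100
CR = (14.8 m / 41.7 m) * 100
CR = 0.3549 * 100 = 35.5%

35.5


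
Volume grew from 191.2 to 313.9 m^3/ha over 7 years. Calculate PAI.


Formula: PAI = (V_T2 - V_T1) / (T2 - T1)
Volume increment = 313.9 - 191.2 = 122.7 m^3/ha
PAI = 122.7 / 7 = 17.53 m^3/ha/year

17.53


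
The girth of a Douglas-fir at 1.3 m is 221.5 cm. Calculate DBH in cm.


Formula: DBH = C / pi
DBH = 221.5 / pi
pi = 3.14159...
DBH = 70.5 cm

70.5


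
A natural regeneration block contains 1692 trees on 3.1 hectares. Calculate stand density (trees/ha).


Formula: Stand Density = N_trees / Area_ha
Density = 1692 trees / 3.1 ha
Density = 546 trees/ha

546


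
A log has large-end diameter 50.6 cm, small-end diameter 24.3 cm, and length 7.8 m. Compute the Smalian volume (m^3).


Smalian: V = (A1 + A2)/2 * L,  A = pi*(D/200)^2
A1 = pi*(50.6/200)^2 = 0.20109 m^2
A2 = pi*(24.3/200)^2 = 0.046377 m^2
V = (0.20109+0.046377)/2*7.8 = 0.9651 m^3

0.9651


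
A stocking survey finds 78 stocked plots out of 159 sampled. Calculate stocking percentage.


Formula: Stocking % = stocked plots / total plots * 100
Stocking = 78 / 159 * 100
Stocking = 0.4906 * 100 = 49.1%

49.1


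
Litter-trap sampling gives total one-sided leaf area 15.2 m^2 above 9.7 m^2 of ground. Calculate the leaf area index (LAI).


Formula: LAI = total leaf area / ground area  (dimensionless)
LAI = 15.2 m^2 / 9.7 m^2
LAI = 1.57

1.57


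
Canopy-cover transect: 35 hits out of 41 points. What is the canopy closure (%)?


Formula: Canopy closure = covered points / total points * 100
Closure = 35 / 41 * 100
Closure = 0.8537 * 100 = 85.4%

85.4


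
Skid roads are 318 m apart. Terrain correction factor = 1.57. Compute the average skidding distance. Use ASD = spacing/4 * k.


Formula: ASD = (spacing / 4) * correction
Uncorrected distance = spacing / 4 = 318 / 4 = 79.5 m
ASD = 79.5 * 1.57 = 125 m

125


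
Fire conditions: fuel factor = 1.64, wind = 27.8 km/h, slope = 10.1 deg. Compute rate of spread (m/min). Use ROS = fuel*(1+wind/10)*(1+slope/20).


Formula: ROS = fuel * (1 + wind/10) * (1 + slope/20)
Wind factor = 1 + 27.8/10 = 3.78
Slope factor = 1 + 10.1/20 = 1.505
ROS = 1.64 * 3.78 * 1.505 = 9.33 m/min

9.33


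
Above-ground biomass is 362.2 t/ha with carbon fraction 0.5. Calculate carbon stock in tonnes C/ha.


Formula: Carbon Stock = Biomass * Carbon Fraction
C = 362.2 t/ha * 0.5
C = 181.1 t C/ha

181.1


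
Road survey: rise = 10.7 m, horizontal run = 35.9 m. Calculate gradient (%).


Formula: Gradient = rise / run * 100
Gradient = 10.7 / 35.9 * 100 = 29.8%

29.8


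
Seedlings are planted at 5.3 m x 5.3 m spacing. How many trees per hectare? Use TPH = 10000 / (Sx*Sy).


Formula: TPH = 10000 m^2/ha / (spacing_x * spacing_y)
Area per tree = 5.3 m * 5.3 m = 28.09 m^2
TPH = 10000 / 28.09 = 356 trees/ha

356


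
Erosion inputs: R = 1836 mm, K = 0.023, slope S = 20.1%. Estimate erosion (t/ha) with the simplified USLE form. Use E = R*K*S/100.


Formula: E = R * K * S / 100  (simplified USLE)
R * K = 1836 * 0.023 = 42.228
E = 42.228 * 20.1 / 100 = 8.49 t/ha

8.49


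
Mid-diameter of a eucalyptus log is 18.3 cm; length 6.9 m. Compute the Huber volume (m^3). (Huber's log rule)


Huber: V = Am * L,  Am = pi*(Dm/200)^2
Am = pi*(18.3/200)^2 = 0.026302 m^2
V = 0.026302*6.9 = 0.1815 m^3

0.1815


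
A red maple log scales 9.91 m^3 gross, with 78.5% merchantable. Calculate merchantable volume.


Formula: MV = V_total * (merchantable_pct / 100)
Merchantable fraction = 78.5% / 100 = 0.785
MV = 9.91 m^3 * 0.785 = 7.779 m^3

7.779


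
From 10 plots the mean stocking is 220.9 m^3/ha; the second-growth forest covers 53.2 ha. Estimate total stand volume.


Formula: Total Volume = Mean Volume per ha * Total Area
Total Volume = 220.9 m^3/ha * 53.2 ha
Total Volume = 11752 m^3

11752


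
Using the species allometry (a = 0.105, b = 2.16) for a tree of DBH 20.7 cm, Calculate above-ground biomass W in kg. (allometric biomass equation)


Formula: W = a * DBH^b  (allometric power law)
DBH^b = 20.7^2.16 = 695.8185
W = 0.105 * 695.8185 = 73.1 kg

73.1


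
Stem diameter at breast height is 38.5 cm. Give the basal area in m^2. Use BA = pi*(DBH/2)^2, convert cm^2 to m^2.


Formula: BA = pi * (DBH/2)^2 / 10000  (cm^2 to m^2)
Radius = DBH/2 = 38.5/2 = 19.25 cm
BA = pi * 19.25^2 / 10000
   = 1164.1564 cm^2 / 10000
   = 0.1164 m^2

0.1164


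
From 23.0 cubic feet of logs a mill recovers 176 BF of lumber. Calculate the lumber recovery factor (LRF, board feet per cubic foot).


Formula: LRF = Lumber Output (BF) / Log Input (ft^3)
LRF = 176 BF / 23.0 ft^3
LRF = 7.65 BF/ft^3

7.65


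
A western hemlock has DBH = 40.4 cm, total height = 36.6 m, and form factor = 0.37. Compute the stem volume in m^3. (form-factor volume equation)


Formula: V = pi * (DBH/200)^2 * H * ff
Radius = DBH/200 = 40.4/200 = 0.202 m
Radius^2 = 0.202^2 = 0.040804 m^2
V = pi * 0.040804 * 36.6 * 0.37
V = 1.736 m^3

1.736


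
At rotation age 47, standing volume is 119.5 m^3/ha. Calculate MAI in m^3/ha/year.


Formula: MAI = Total Volume / Stand Age
MAI = 119.5 m^3/ha / 47 years
MAI = 2.54 m^3/ha/year

2.54


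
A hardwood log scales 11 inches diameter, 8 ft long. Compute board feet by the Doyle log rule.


Doyle: BF = (D - 4)^2 * L / 16
Adjusted diameter = 11 - 4 = 7 in
(D-4)^2 = 7^2 = 49
BF = 49 * 8 / 16 = 25 BF

25


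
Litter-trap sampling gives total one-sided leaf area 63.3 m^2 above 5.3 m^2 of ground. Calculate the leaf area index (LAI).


Formula: LAI = total leaf area / ground area  (dimensionless)
LAI = 63.3 m^2 / 5.3 m^2
LAI = 11.94

11.94


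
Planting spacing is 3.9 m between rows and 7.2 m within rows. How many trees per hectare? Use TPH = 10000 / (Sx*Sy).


Formula: TPH = 10000 m^2/ha / (spacing_x * spacing_y)
Area per tree = 3.9 m * 7.2 m = 28.08 m^2
TPH = 10000 / 28.08 = 356 trees/ha

356


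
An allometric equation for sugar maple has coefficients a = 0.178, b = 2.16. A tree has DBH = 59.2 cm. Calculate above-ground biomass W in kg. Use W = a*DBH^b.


Formula: W = a * DBH^b  (allometric power law)
DBH^b = 59.2^2.16 = 6733.0972
W = 0.178 * 6733.0972 = 1198.5 kg

1198.5


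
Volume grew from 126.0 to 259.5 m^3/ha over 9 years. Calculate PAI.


Formula: PAI = (V_T2 - V_T1) / (T2 - T1)
Volume increment = 259.5 - 126.0 = 133.5 m^3/ha
PAI = 133.5 / 9 = 14.83 m^3/ha/year

14.83


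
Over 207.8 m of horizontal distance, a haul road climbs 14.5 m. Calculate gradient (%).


Formula: Gradient = rise / run * 100
Gradient = 14.5 / 207.8 * 100 = 7.0%

7.0


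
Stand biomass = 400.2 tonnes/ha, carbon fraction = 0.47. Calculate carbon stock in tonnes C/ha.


Formula: Carbon Stock = Biomass * Carbon Fraction
C = 400.2 t/ha * 0.47
C = 188.1 t C/ha

188.1


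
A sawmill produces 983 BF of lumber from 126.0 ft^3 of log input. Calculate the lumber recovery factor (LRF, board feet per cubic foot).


Formula: LRF = Lumber Output (BF) / Log Input (ft^3)
LRF = 983 BF / 126.0 ft^3
LRF = 7.8 BF/ft^3

7.8


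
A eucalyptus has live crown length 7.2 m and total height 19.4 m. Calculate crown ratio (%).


Formula: Crown Ratio = (Crown Length / Total Height) * 100
CR = (7.2 m / 19.4 m) * 100
CR = 0.3711 * 100 = 37.1%

37.1


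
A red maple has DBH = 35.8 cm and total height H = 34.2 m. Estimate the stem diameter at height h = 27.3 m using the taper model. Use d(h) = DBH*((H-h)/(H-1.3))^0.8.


Taper: d(h) = DBH * ((H - h) / (H - 1.3))^0.8
Numerator = H - h = 34.2 - 27.3 = 6.9 m
Denominator = H - 1.3 = 34.2 - 1.3 = 32.9 m
Ratio = 6.9 / 32.9 = 0.20973
d = 35.8 * 0.20973^0.8 = 10.3 cm

10.3


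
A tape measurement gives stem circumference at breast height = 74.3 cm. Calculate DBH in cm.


Formula: DBH = C / pi
DBH = 74.3 / pi
pi = 3.14159...
DBH = 23.7 cm

23.7


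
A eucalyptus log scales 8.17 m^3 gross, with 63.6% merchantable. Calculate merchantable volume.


Formula: MV = V_total * (merchantable_pct / 100)
Merchantable fraction = 63.6% / 100 = 0.636
MV = 8.17 m^3 * 0.636 = 5.196 m^3

5.196


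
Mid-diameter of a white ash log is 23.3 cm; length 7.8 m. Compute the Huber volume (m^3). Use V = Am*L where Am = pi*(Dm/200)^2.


Huber: V = Am * L,  Am = pi*(Dm/200)^2
Am = pi*(23.3/200)^2 = 0.042638 m^2
V = 0.042638*7.8 = 0.3326 m^3

0.3326


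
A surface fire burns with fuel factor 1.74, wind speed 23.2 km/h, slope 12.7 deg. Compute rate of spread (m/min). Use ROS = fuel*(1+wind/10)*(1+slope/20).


Formula: ROS = fuel * (1 + wind/10) * (1 + slope/20)
Wind factor = 1 + 23.2/10 = 3.32
Slope factor = 1 + 12.7/20 = 1.635
ROS = 1.74 * 3.32 * 1.635 = 9.45 m/min

9.45


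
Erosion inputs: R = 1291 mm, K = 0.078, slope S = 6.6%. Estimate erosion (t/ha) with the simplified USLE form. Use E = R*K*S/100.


Formula: E = R * K * S / 100  (simplified USLE)
R * K = 1291 * 0.078 = 100.698
E = 100.698 * 6.6 / 100 = 6.65 t/ha

6.65


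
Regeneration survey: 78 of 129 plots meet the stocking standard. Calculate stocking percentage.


Formula: Stocking % = stocked plots / total plots * 100
Stocking = 78 / 129 * 100
Stocking = 0.6047 * 100 = 60.5%

60.5


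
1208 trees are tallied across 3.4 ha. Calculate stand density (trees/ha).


Formula: Stand Density = N_trees / Area_ha
Density = 1208 trees / 3.4 ha
Density = 355 trees/ha

355


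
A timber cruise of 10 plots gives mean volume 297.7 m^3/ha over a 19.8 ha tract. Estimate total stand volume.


Formula: Total Volume = Mean Volume per ha * Total Area
Total Volume = 297.7 m^3/ha * 19.8 ha
Total Volume = 5894 m^3

5894


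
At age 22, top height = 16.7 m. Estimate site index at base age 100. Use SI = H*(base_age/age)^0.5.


Formula: SI = H_dom * (base_age / age)^0.5
Age ratio = 100 / 22 = 4.54545
sqrt(age_ratio) = 2.13201
SI = 16.7 * 2.13201 = 35.6 m

35.6


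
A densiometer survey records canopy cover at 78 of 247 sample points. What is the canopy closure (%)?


Formula: Canopy closure = covered points / total points * 100
Closure = 78 / 247 * 100
Closure = 0.3158 * 100 = 31.6%

31.6


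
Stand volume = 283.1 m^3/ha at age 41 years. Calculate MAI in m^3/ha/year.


Formula: MAI = Total Volume / Stand Age
MAI = 283.1 m^3/ha / 41 years
MAI = 6.9 m^3/ha/year

6.9


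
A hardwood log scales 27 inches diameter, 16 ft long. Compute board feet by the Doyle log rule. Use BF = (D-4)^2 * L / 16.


Doyle: BF = (D - 4)^2 * L / 16
Adjusted diameter = 27 - 4 = 23 in
(D-4)^2 = 23^2 = 529
BF = 529 * 16 / 16 = 529 BF

529


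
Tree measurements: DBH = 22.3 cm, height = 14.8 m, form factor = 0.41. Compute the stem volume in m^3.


Formula: V = pi * (DBH/200)^2 * H * ff
Radius = DBH/200 = 22.3/200 = 0.1115 m
Radius^2 = 0.1115^2 = 0.01243225 m^2
V = pi * 0.01243225 * 14.8 * 0.41
V = 0.237 m^3

0.237


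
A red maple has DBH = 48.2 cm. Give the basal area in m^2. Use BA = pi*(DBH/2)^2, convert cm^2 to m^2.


Formula: BA = pi * (DBH/2)^2 / 10000  (cm^2 to m^2)
Radius = DBH/2 = 48.2/2 = 24.1 cm
BA = pi * 24.1^2 / 10000
   = 1824.6684 cm^2 / 10000
   = 0.1825 m^2

0.1825


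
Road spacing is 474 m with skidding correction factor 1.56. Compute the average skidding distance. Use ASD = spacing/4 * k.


Formula: ASD = (spacing / 4) * correction
Uncorrected distance = spacing / 4 = 474 / 4 = 118.5 m
ASD = 118.5 * 1.56 = 185 m

185


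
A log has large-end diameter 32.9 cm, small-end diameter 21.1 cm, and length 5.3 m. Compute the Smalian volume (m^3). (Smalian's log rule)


Smalian: V = (A1 + A2)/2 * L,  A = pi*(D/200)^2
A1 = pi*(32.9/200)^2 = 0.085012 m^2
A2 = pi*(21.1/200)^2 = 0.034967 m^2
V = (0.085012+0.034967)/2*5.3 = 0.3179 m^3

0.3179


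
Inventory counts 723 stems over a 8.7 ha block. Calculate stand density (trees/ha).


Formula: Stand Density = N_trees / Area_ha
Density = 723 trees / 8.7 ha
Density = 83 trees/ha

83


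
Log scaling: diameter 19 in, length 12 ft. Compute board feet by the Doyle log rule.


Doyle: BF = (D - 4)^2 * L / 16
Adjusted diameter = 19 - 4 = 15 in
(D-4)^2 = 15^2 = 225
BF = 225 * 12 / 16 = 169 BF

169


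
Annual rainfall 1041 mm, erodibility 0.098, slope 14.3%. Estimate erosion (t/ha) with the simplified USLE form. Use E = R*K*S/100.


Formula: E = R * K * S / 100  (simplified USLE)
R * K = 1041 * 0.098 = 102.018
E = 102.018 * 14.3 / 100 = 14.59 t/ha

14.59


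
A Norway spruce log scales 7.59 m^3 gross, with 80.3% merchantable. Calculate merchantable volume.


Formula: MV = V_total * (merchantable_pct / 100)
Merchantable fraction = 80.3% / 100 = 0.803
MV = 7.59 m^3 * 0.803 = 6.095 m^3

6.095


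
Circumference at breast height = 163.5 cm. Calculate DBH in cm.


Formula: DBH = C / pi
DBH = 163.5 / pi
pi = 3.14159...
DBH = 52.0 cm

52.0


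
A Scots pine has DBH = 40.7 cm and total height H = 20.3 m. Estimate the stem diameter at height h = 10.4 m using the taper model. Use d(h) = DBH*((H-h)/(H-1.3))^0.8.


Taper: d(h) = DBH * ((H - h) / (H - 1.3))^0.8
Numerator = H - h = 20.3 - 10.4 = 9.9 m
Denominator = H - 1.3 = 20.3 - 1.3 = 19.0 m
Ratio = 9.9 / 19.0 = 0.52105
d = 40.7 * 0.52105^0.8 = 24.2 cm

24.2


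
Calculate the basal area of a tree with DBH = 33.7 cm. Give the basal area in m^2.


Formula: BA = pi * (DBH/2)^2 / 10000  (cm^2 to m^2)
Radius = DBH/2 = 33.7/2 = 16.85 cm
BA = pi * 16.85^2 / 10000
   = 891.9688 cm^2 / 10000
   = 0.0892 m^2

0.0892


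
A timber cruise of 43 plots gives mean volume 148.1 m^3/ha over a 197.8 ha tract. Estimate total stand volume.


Formula: Total Volume = Mean Volume per ha * Total Area
Total Volume = 148.1 m^3/ha * 197.8 ha
Total Volume = 29294 m^3

29294


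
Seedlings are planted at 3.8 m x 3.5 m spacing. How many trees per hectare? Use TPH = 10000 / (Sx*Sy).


Formula: TPH = 10000 m^2/ha / (spacing_x * spacing_y)
Area per tree = 3.8 m * 3.5 m = 13.3 m^2
TPH = 10000 / 13.3 = 752 trees/ha

752


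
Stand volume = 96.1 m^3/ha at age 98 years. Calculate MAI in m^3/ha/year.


Formula: MAI = Total Volume / Stand Age
MAI = 96.1 m^3/ha / 98 years
MAI = 0.98 m^3/ha/year

0.98


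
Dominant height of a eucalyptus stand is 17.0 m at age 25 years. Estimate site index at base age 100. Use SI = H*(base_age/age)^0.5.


Formula: SI = H_dom * (base_age / age)^0.5
Age ratio = 100 / 25 = 4.0
sqrt(age_ratio) = 2.0
SI = 17.0 * 2.0 = 34.0 m

34.0


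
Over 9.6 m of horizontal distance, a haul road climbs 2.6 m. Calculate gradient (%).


Formula: Gradient = rise / run * 100
Gradient = 2.6 / 9.6 * 100 = 27.1%

27.1


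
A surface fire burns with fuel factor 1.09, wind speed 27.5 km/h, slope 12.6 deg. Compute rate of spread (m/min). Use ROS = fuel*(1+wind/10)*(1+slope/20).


Formula: ROS = fuel * (1 + wind/10) * (1 + slope/20)
Wind factor = 1 + 27.5/10 = 3.75
Slope factor = 1 + 12.6/20 = 1.63
ROS = 1.09 * 3.75 * 1.63 = 6.66 m/min

6.66


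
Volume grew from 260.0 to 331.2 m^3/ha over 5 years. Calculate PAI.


Formula: PAI = (V_T2 - V_T1) / (T2 - T1)
Volume increment = 331.2 - 260.0 = 71.2 m^3/ha
PAI = 71.2 / 5 = 14.24 m^3/ha/year

14.24


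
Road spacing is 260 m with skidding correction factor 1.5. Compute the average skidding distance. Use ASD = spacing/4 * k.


Formula: ASD = (spacing / 4) * correction
Uncorrected distance = spacing / 4 = 260 / 4 = 65 m
ASD = 65 * 1.5 = 98 m

98


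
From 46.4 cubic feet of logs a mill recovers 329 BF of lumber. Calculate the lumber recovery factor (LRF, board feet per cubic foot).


Formula: LRF = Lumber Output (BF) / Log Input (ft^3)
LRF = 329 BF / 46.4 ft^3
LRF = 7.09 BF/ft^3

7.09


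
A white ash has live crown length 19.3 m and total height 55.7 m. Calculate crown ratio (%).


Formula: Crown Ratio = (Crown Length / Total Height) * 100
CR = (19.3 m / 55.7 m) * 100
CR = 0.3465 * 100 = 34.6%

34.6


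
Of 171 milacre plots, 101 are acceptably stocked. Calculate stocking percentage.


Formula: Stocking % = stocked plots / total plots * 100
Stocking = 101 / 171 * 100
Stocking = 0.5906 * 100 = 59.1%

59.1


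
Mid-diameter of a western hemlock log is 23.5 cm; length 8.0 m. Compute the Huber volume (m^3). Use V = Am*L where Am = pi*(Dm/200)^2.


Huber: V = Am * L,  Am = pi*(Dm/200)^2
Am = pi*(23.5/200)^2 = 0.043374 m^2
V = 0.043374*8.0 = 0.347 m^3

0.347


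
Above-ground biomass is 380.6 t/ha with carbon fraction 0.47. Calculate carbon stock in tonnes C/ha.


Formula: Carbon Stock = Biomass * Carbon Fraction
C = 380.6 t/ha * 0.47
C = 178.9 t C/ha

178.9


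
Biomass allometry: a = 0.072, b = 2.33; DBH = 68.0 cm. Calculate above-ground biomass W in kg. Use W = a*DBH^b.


Formula: W = a * DBH^b  (allometric power law)
DBH^b = 68.0^2.33 = 18609.974
W = 0.072 * 18609.974 = 1339.9 kg

1339.9


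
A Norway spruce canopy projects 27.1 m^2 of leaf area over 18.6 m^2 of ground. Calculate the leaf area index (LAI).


Formula: LAI = total leaf area / ground area  (dimensionless)
LAI = 27.1 m^2 / 18.6 m^2
LAI = 1.46

1.46


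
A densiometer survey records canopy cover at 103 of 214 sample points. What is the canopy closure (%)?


Formula: Canopy closure = covered points / total points * 100
Closure = 103 / 214 * 100
Closure = 0.4813 * 100 = 48.1%

48.1


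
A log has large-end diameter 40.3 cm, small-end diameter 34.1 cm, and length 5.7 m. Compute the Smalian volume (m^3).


Smalian: V = (A1 + A2)/2 * L,  A = pi*(D/200)^2
A1 = pi*(40.3/200)^2 = 0.127556 m^2
A2 = pi*(34.1/200)^2 = 0.091327 m^2
V = (0.127556+0.091327)/2*5.7 = 0.6238 m^3

0.6238


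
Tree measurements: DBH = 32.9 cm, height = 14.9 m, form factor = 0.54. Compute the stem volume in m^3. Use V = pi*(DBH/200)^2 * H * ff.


Formula: V = pi * (DBH/200)^2 * H * ff
Radius = DBH/200 = 32.9/200 = 0.1645 m
Radius^2 = 0.1645^2 = 0.02706025 m^2
V = pi * 0.02706025 * 14.9 * 0.54
V = 0.684 m^3

0.684


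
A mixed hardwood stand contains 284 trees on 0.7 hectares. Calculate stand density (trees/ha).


Formula: Stand Density = N_trees / Area_ha
Density = 284 trees / 0.7 ha
Density = 406 trees/ha

406


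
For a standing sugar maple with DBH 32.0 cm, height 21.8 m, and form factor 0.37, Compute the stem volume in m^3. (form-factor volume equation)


Formula: V = pi * (DBH/200)^2 * H * ff
Radius = DBH/200 = 32.0/200 = 0.16 m
Radius^2 = 0.16^2 = 0.0256 m^2
V = pi * 0.0256 * 21.8 * 0.37
V = 0.649 m^3

0.649
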